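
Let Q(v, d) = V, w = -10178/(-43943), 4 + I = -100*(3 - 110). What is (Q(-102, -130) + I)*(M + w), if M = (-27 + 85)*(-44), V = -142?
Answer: -1183444906332/43943 ≈ -2.6931e+7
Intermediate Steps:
I = 10696 (I = -4 - 100*(3 - 110) = -4 - 100*(-107) = -4 + 10700 = 10696)
w = 10178/43943 (w = -10178*(-1/43943) = 10178/43943 ≈ 0.23162)
M = -2552 (M = 58*(-44) = -2552)
Q(v, d) = -142
(Q(-102, -130) + I)*(M + w) = (-142 + 10696)*(-2552 + 10178/43943) = 10554*(-112132358/43943) = -1183444906332/43943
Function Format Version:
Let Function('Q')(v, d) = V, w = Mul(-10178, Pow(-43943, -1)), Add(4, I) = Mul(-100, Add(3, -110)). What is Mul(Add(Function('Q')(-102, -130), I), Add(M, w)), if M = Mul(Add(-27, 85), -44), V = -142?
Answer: Rational(-1183444906332, 43943) ≈ -2.6931e+7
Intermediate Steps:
I = 10696 (I = Add(-4, Mul(-100, Add(3, -110))) = Add(-4, Mul(-100, -107)) = Add(-4, 10700) = 10696)
w = Rational(10178, 43943) (w = Mul(-10178, Rational(-1, 43943)) = Rational(10178, 43943) ≈ 0.23162)
M = -2552 (M = Mul(58, -44) = -2552)
Function('Q')(v, d) = -142
Mul(Add(Function('Q')(-102, -130), I), Add(M, w)) = Mul(Add(-142, 10696), Add(-2552, Rational(10178, 43943))) = Mul(10554, Rational(-112132358, 43943)) = Rational(-1183444906332, 43943)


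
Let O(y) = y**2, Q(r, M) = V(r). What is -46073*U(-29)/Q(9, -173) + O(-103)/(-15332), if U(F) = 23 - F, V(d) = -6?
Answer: 18366140309/45996 ≈ 3.9930e+5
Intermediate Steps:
Q(r, M) = -6
-46073*U(-29)/Q(9, -173) + O(-103)/(-15332) = -46073/((-6/(23 - 1*(-29)))) + (-103)**2/(-15332) = -46073/((-6/(23 + 29))) + 10609*(-1/15332) = -46073/((-6/52)) - 10609/15332 = -46073/((-6*1/52)) - 10609/15332 = -46073/(-3/26) - 10609/15332 = -46073*(-26/3) - 10609/15332 = 1197898/3 - 10609/15332 = 18366140309/45996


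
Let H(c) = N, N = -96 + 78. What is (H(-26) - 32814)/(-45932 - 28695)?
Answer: 32832/74627 ≈ 0.43995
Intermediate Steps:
N = -18
H(c) = -18
(H(-26) - 32814)/(-45932 - 28695) = (-18 - 32814)/(-45932 - 28695) = -32832/(-74627) = -32832*(-1/74627) = 32832/74627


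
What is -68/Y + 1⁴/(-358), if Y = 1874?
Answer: -13109/335446 ≈ -0.039079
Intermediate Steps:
-68/Y + 1⁴/(-358) = -68/1874 + 1⁴/(-358) = -68*1/1874 + 1*(-1/358) = -34/937 - 1/358 = -13109/335446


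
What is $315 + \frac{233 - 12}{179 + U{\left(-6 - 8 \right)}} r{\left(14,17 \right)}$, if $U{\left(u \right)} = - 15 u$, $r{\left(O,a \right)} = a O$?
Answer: $\frac{175133}{389} \approx 450.21$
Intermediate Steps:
$r{\left(O,a \right)} = O a$
$315 + \frac{233 - 12}{179 + U{\left(-6 - 8 \right)}} r{\left(14,17 \right)} = 315 + \frac{233 - 12}{179 - 15 \left(-6 - 8\right)} 14 \cdot 17 = 315 + \frac{221}{179 - 15 \left(-6 - 8\right)} 238 = 315 + \frac{221}{179 - -210} \cdot 238 = 315 + \frac{221}{179 + 210} \cdot 238 = 315 + \frac{221}{389} \cdot 238 = 315 + \frac{52598}{389} = \frac{175133}{389}$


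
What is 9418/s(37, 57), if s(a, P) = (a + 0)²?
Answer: 9418/1369 ≈ 6.8795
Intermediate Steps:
s(a, P) = a²
9418/s(37, 57) = 9418/(37²) = 9418/1369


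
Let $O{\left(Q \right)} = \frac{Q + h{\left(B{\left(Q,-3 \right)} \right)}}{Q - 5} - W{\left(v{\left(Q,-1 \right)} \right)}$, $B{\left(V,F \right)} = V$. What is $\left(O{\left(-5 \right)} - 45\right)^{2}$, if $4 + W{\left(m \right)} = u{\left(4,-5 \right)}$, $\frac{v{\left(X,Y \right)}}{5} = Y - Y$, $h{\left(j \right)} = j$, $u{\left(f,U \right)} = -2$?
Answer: $1444$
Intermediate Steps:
$v{\left(X,Y \right)} = 0$ ($v{\left(X,Y \right)} = 5 \left(Y - Y\right) = 5 \cdot 0 = 0$)
$W{\left(m \right)} = -6$ ($W{\left(m \right)} = -4 - 2 = -6$)
$O{\left(Q \right)} = 6 + \frac{2 Q}{-5 + Q}$ ($O{\left(Q \right)} = \frac{Q + Q}{Q - 5} - -6 = \frac{2 Q}{-5 + Q} + 6 = 6 + \frac{2 Q}{-5 + Q}$)
$\left(O{\left(-5 \right)} - 45\right)^{2} = \left(\frac{2 \left(-15 + 4 \left(-5\right)\right)}{-5 - 5} - 45\right)^{2} = \left(\frac{2 \left(-15 - 20\right)}{-10} - 45\right)^{2} = \left(2 \left(- \frac{1}{10}\right) \left(-35\right) - 45\right)^{2} = \left(7 - 45\right)^{2} = \left(-38\right)^{2} = 1444$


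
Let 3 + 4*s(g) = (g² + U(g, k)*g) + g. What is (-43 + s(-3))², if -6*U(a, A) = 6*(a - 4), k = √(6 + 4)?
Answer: 9025/4 ≈ 2256.3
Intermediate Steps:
k = √10 ≈ 3.1623
U(a, A) = 4 - a (U(a, A) = -(a - 4) = -(-4 + a) = -(-24 + 6*a)/6 = 4 - a)
s(g) = -¾ + g/4 + g²/4 + g*(4 - g)/4 (s(g) = -¾ + ((g² + (4 - g)*g) + g)/4 = -¾ + ((g² + g*(4 - g)) + g)/4 = -¾ + (g + g² + g*(4 - g))/4 = -¾ + (g/4 + g²/4 + g*(4 - g)/4) = -¾ + g/4 + g²/4 + g*(4 - g)/4)
(-43 + s(-3))² = (-43 + (-¾ + (5/4)*(-3)))² = (-43 + (-¾ - 15/4))² = (-43 - 9/2)² = (-95/2)² = 9025/4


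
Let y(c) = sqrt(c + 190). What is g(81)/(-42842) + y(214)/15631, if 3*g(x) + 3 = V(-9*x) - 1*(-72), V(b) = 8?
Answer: -77/128526 + 2*sqrt(101)/15631 ≈ 0.00068679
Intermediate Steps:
g(x) = 77/3 (g(x) = -1 + (8 - 1*(-72))/3 = -1 + (8 + 72)/3 = -1 + (1/3)*80 = -1 + 80/3 = 77/3)
y(c) = sqrt(190 + c)
g(81)/(-42842) + y(214)/15631 = (77/3)/(-42842) + sqrt(190 + 214)/15631 = (77/3)*(-1/42842) + sqrt(404)*(1/15631) = -77/128526 + (2*sqrt(101))*(1/15631) = -77/128526 + 2*sqrt(101)/15631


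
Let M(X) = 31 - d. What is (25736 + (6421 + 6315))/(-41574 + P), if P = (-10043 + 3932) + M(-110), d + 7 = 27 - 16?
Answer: -6412/7943 ≈ -0.80725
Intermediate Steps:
d = 4 (d = -7 + (27 - 16) = -7 + 11 = 4)
M(X) = 27 (M(X) = 31 - 1*4 = 31 - 4 = 27)
P = -6084 (P = (-10043 + 3932) + 27 = -6111 + 27 = -6084)
(25736 + (6421 + 6315))/(-41574 + P) = (25736 + (6421 + 6315))/(-41574 - 6084) = (25736 + 12736)/(-47658) = 38472*(-1/47658) = -6412/7943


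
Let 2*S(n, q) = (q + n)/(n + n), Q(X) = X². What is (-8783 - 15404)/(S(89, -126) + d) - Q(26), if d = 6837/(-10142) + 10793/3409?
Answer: -158785802246384/14696018151 ≈ -10805.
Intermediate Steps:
d = 86155273/34574078 (d = 6837*(-1/10142) + 10793*(1/3409) = -6837/10142 + 10793/3409 = 86155273/34574078 ≈ 2.4919)
S(n, q) = (n + q)/(4*n) (S(n, q) = ((q + n)/(n + n))/2 = ((n + q)/((2*n)))/2 = ((n + q)*(1/(2*n)))/2 = ((n + q)/(2*n))/2 = (n + q)/(4*n))
(-8783 - 15404)/(S(89, -126) + d) - Q(26) = (-8783 - 15404)/((¼)*(89 - 126)/89 + 86155273/34574078) - 1*26² = -24187/((¼)*(1/89)*(-37) + 86155273/34574078) - 1*676 = -24187/(-37/356 + 86155273/34574078) - 676 = -24187/14696018151/6154185884 - 676 = -24187*6154185884/14696018151 - 676 = -148851293976308/14696018151 - 676 = -158785802246384/14696018151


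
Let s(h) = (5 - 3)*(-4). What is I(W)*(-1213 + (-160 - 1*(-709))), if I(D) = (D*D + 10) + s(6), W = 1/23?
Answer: -703176/529 ≈ -1329.3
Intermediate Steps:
s(h) = -8 (s(h) = 2*(-4) = -8)
W = 1/23 ≈ 0.043478
I(D) = 2 + D**2 (I(D) = (D*D + 10) - 8 = (D**2 + 10) - 8 = (10 + D**2) - 8 = 2 + D**2)
I(W)*(-1213 + (-160 - 1*(-709))) = (2 + (1/23)**2)*(-1213 + (-160 - 1*(-709))) = (2 + 1/529)*(-1213 + (-160 + 709)) = 1059*(-1213 + 549)/529 = (1059/529)*(-664) = -703176/529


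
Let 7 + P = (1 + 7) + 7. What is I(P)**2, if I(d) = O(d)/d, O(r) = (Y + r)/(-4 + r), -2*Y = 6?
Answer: 25/1024 ≈ 0.024414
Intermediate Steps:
Y = -3 (Y = -1/2*6 = -3)
O(r) = (-3 + r)/(-4 + r)
P = 8 (P = -7 + ((1 + 7) + 7) = -7 + (8 + 7) = -7 + 15 = 8)
I(d) = (-3 + d)/(d*(-4 + d)) (I(d) = ((-3 + d)/(-4 + d))/d = (-3 + d)/(d*(-4 + d)))
I(P)**2 = ((-3 + 8)/(8*(-4 + 8)))**2 = ((1/8)*5/4)**2 = ((1/8)*(1/4)*5)**2 = (5/32)**2 = 25/1024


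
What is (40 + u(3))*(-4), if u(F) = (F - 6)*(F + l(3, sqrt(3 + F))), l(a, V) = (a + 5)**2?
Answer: 644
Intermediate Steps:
l(a, V) = (5 + a)**2
u(F) = (-6 + F)*(64 + F) (u(F) = (F - 6)*(F + (5 + 3)**2) = (-6 + F)*(F + 8**2) = (-6 + F)*(F + 64) = (-6 + F)*(64 + F))
(40 + u(3))*(-4) = (40 + (-384 + 3**2 + 58*3))*(-4) = (40 + (-384 + 9 + 174))*(-4) = (40 - 201)*(-4) = -161*(-4) = 644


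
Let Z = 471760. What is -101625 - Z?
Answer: -573385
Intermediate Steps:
-101625 - Z = -101625 - 1*471760 = -101625 - 471760 = -573385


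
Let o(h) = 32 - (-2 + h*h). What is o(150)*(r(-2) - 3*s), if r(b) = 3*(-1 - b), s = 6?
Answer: 336990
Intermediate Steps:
r(b) = -3 - 3*b
o(h) = 34 - h² (o(h) = 32 - (-2 + h²) = 32 + (2 - h²) = 34 - h²)
o(150)*(r(-2) - 3*s) = (34 - 1*150²)*((-3 - 3*(-2)) - 3*6) = (34 - 1*22500)*((-3 + 6) - 18) = (34 - 22500)*(3 - 18) = -22466*(-15) = 336990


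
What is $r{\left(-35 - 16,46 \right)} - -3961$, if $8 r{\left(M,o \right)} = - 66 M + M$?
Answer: $\frac{35003}{8} \approx 4375.4$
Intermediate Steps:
$r{\left(M,o \right)} = - \frac{65 M}{8}$ ($r{\left(M,o \right)} = \frac{- 66 M + M}{8} = \frac{\left(-65\right) M}{8} = - \frac{65 M}{8}$)
$r{\left(-35 - 16,46 \right)} - -3961 = - \frac{65 \left(-35 - 16\right)}{8} - -3961 = \left(- \frac{65}{8}\right) \left(-51\right) + 3961 = \frac{3315}{8} + 3961 = \frac{35003}{8}$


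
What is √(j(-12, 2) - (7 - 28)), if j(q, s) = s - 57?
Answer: I*√34 ≈ 5.8309*I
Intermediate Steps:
j(q, s) = -57 + s
√(j(-12, 2) - (7 - 28)) = √((-57 + 2) - (7 - 28)) = √(-55 - 1*(-21)) = √(-55 + 21) = √(-34) = I*√34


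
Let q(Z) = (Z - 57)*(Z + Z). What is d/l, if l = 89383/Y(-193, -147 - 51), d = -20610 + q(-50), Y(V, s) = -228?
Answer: 2259480/89383 ≈ 25.279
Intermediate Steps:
q(Z) = 2*Z*(-57 + Z) (q(Z) = (-57 + Z)*(2*Z) = 2*Z*(-57 + Z))
d = -9910 (d = -20610 + 2*(-50)*(-57 - 50) = -20610 + 2*(-50)*(-107) = -20610 + 10700 = -9910)
l = -89383/228 (l = 89383/(-228) = 89383*(-1/228) = -89383/228 ≈ -392.03)
d/l = -9910/(-89383/228) = -9910*(-228/89383) = 2259480/89383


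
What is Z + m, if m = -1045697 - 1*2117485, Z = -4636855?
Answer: -7800037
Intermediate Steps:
m = -3163182 (m = -1045697 - 2117485 = -3163182)
Z + m = -4636855 - 3163182 = -7800037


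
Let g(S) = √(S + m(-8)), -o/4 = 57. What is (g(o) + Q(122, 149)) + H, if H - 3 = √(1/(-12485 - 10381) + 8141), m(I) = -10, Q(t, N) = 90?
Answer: 93 + √4256554032930/22866 + I*√238 ≈ 183.23 + 15.427*I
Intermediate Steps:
o = -228 (o = -4*57 = -228)
H = 3 + √4256554032930/22866 (H = 3 + √(1/(-12485 - 10381) + 8141) = 3 + √(1/(-22866) + 8141) = 3 + √(-1/22866 + 8141) = 3 + √(186152105/22866) = 3 + √4256554032930/22866 ≈ 93.228)
g(S) = √(-10 + S) (g(S) = √(S - 10) = √(-10 + S))
(g(o) + Q(122, 149)) + H = (√(-10 - 228) + 90) + (3 + √4256554032930/22866) = (√(-238) + 90) + (3 + √4256554032930/22866) = (I*√238 + 90) + (3 + √4256554032930/22866) = (90 + I*√238) + (3 + √4256554032930/22866) = 93 + √4256554032930/22866 + I*√238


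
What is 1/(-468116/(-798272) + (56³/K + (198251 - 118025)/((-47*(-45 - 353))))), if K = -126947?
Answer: 5041577220304/17604257636409 ≈ 0.28638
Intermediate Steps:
1/(-468116/(-798272) + (56³/K + (198251 - 118025)/((-47*(-45 - 353))))) = 1/(-468116/(-798272) + (56³/(-126947) + (198251 - 118025)/((-47*(-45 - 353))))) = 1/(-468116*(-1/798272) + (175616*(-1/126947) + 80226/((-47*(-398))))) = 1/(117029/199568 + (-175616/126947 + 80226/18706)) = 1/(117029/199568 + (-175616/126947 + 80226*(1/18706))) = 1/(117029/199568 + (-175616/126947 + 40113/9353)) = 1/(117029/199568 + 73397629/25262453) = 1/(17604257636409/5041577220304) = 5041577220304/17604257636409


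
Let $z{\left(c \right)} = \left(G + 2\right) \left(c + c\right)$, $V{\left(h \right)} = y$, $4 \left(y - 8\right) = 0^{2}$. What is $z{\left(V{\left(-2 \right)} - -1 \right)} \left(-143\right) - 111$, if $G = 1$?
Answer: $-7833$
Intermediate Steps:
$y = 8$ ($y = 8 + \frac{0^{2}}{4} = 8 + \frac{1}{4} \cdot 0 = 8 + 0 = 8$)
$V{\left(h \right)} = 8$
$z{\left(c \right)} = 6 c$ ($z{\left(c \right)} = \left(1 + 2\right) \left(c + c\right) = 3 \cdot 2 c = 6 c$)
$z{\left(V{\left(-2 \right)} - -1 \right)} \left(-143\right) - 111 = 6 \left(8 - -1\right) \left(-143\right) - 111 = 6 \left(8 + 1\right) \left(-143\right) - 111 = 6 \cdot 9 \left(-143\right) - 111 = 54 \left(-143\right) - 111 = -7722 - 111 = -7833$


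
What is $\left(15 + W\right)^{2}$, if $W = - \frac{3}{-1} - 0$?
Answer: $324$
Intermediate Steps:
$W = 3$ ($W = \left(-3\right) \left(-1\right) + 0 = 3 + 0 = 3$)
$\left(15 + W\right)^{2} = \left(15 + 3\right)^{2} = 18^{2} = 324$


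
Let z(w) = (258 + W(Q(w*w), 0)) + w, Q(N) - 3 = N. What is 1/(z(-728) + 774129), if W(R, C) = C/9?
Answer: 1/773659 ≈ 1.2926e-6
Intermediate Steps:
Q(N) = 3 + N
W(R, C) = C/9 (W(R, C) = C*(⅑) = C/9)
z(w) = 258 + w (z(w) = (258 + (⅑)*0) + w = (258 + 0) + w = 258 + w)
1/(z(-728) + 774129) = 1/((258 - 728) + 774129) = 1/(-470 + 774129) = 1/773659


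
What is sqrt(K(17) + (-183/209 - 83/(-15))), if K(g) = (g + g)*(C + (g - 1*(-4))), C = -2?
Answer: 2*sqrt(1598702655)/3135 ≈ 25.508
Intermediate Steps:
K(g) = 2*g*(2 + g) (K(g) = (g + g)*(-2 + (g - 1*(-4))) = (2*g)*(-2 + (g + 4)) = (2*g)*(-2 + (4 + g)) = (2*g)*(2 + g) = 2*g*(2 + g))
sqrt(K(17) + (-183/209 - 83/(-15))) = sqrt(2*17*(2 + 17) + (-183/209 - 83/(-15))) = sqrt(2*17*19 + (-183*1/209 - 83*(-1/15))) = sqrt(646 + (-183/209 + 83/15)) = sqrt(646 + 14602/3135) = sqrt(2039812/3135) = 2*sqrt(1598702655)/3135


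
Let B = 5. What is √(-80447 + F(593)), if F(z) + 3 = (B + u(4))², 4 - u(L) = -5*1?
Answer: I*√80254 ≈ 283.29*I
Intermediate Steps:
u(L) = 9 (u(L) = 4 - (-5) = 4 - 1*(-5) = 4 + 5 = 9)
F(z) = 193 (F(z) = -3 + (5 + 9)² = -3 + 14² = -3 + 196 = 193)
√(-80447 + F(593)) = √(-80447 + 193) = √(-80254) = I*√80254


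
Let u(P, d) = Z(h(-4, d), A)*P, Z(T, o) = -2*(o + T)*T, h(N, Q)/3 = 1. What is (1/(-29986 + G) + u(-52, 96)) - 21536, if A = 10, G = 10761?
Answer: -336053001/19225 ≈ -17480.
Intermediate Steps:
h(N, Q) = 3 (h(N, Q) = 3*1 = 3)
Z(T, o) = -2*T*(T + o) (Z(T, o) = -2*(T + o)*T = -2*T*(T + o))
u(P, d) = -78*P (u(P, d) = (-2*3*(3 + 10))*P = (-2*3*13)*P = -78*P)
(1/(-29986 + G) + u(-52, 96)) - 21536 = (1/(-29986 + 10761) - 78*(-52)) - 21536 = (1/(-19225) + 4056) - 21536 = (-1/19225 + 4056) - 21536 = 77976599/19225 - 21536 = -336053001/19225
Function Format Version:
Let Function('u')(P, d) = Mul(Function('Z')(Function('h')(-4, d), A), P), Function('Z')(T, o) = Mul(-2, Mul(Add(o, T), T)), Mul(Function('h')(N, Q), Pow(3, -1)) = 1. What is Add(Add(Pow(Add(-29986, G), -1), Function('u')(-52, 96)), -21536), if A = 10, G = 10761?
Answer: Rational(-336053001, 19225) ≈ -17480.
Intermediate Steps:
Function('h')(N, Q) = 3 (Function('h')(N, Q) = Mul(3, 1) = 3)
Function('Z')(T, o) = Mul(-2, T, Add(T, o)) (Function('Z')(T, o) = Mul(-2, Mul(Add(T, o), T)) = Mul(-2, Mul(T, Add(T, o))) = Mul(-2, T, Add(T, o)))
Function('u')(P, d) = Mul(-78, P) (Function('u')(P, d) = Mul(Mul(-2, 3, Add(3, 10)), P) = Mul(Mul(-2, 3, 13), P) = Mul(-78, P))
Add(Add(Pow(Add(-29986, G), -1), Function('u')(-52, 96)), -21536) = Add(Add(Pow(Add(-29986, 10761), -1), Mul(-78, -52)), -21536) = Add(Add(Pow(-19225, -1), 4056), -21536) = Add(Add(Rational(-1, 19225), 4056), -21536) = Add(Rational(77976599, 19225), -21536) = Rational(-336053001, 19225)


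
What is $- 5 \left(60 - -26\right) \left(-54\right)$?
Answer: $23220$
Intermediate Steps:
$- 5 \left(60 - -26\right) \left(-54\right) = - 5 \left(60 + 26\right) \left(-54\right) = \left(-5\right) 86 \left(-54\right) = \left(-430\right) \left(-54\right) = 23220$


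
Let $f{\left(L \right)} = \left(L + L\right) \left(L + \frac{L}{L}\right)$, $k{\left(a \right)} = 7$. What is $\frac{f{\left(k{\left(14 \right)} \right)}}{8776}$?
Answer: $\frac{14}{1097} \approx 0.012762$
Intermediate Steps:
$f{\left(L \right)} = 2 L \left(1 + L\right)$ ($f{\left(L \right)} = 2 L \left(L + 1\right) = 2 L \left(1 + L\right)$)
$\frac{f{\left(k{\left(14 \right)} \right)}}{8776} = \frac{2 \cdot 7 \left(1 + 7\right)}{8776} = 2 \cdot 7 \cdot 8 \cdot \frac{1}{8776} = 112 \cdot \frac{1}{8776} = \frac{14}{1097}$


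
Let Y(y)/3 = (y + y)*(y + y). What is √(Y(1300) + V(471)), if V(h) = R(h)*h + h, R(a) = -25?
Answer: 2*√5067174 ≈ 4502.1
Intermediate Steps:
Y(y) = 12*y² (Y(y) = 3*((y + y)*(y + y)) = 3*((2*y)*(2*y)) = 3*(4*y²) = 12*y²)
V(h) = -24*h (V(h) = -25*h + h = -24*h)
√(Y(1300) + V(471)) = √(12*1300² - 24*471) = √(12*1690000 - 11304) = √(20280000 - 11304) = √20268696 = 2*√5067174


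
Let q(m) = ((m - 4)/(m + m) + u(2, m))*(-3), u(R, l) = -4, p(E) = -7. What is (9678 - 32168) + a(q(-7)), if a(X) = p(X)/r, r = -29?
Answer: -652203/29 ≈ -22490.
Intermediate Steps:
q(m) = 12 - 3*(-4 + m)/(2*m) (q(m) = ((m - 4)/(m + m) - 4)*(-3) = ((-4 + m)/((2*m)) - 4)*(-3) = ((-4 + m)*(1/(2*m)) - 4)*(-3) = ((-4 + m)/(2*m) - 4)*(-3) = (-4 + (-4 + m)/(2*m))*(-3) = 12 - 3*(-4 + m)/(2*m))
a(X) = 7/29 (a(X) = -7/(-29) = -7*(-1/29) = 7/29)
(9678 - 32168) + a(q(-7)) = (9678 - 32168) + 7/29 = -22490 + 7/29 = -652203/29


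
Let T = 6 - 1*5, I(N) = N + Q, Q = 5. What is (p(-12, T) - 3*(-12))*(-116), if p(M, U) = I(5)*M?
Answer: 9744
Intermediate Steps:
I(N) = 5 + N (I(N) = N + 5 = 5 + N)
T = 1 (T = 6 - 5 = 1)
p(M, U) = 10*M (p(M, U) = (5 + 5)*M = 10*M)
(p(-12, T) - 3*(-12))*(-116) = (10*(-12) - 3*(-12))*(-116) = (-120 + 36)*(-116) = -84*(-116) = 9744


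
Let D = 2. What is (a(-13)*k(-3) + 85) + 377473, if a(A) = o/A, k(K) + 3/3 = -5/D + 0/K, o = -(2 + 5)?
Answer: 9816459/26 ≈ 3.7756e+5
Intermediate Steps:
o = -7 (o = -1*7 = -7)
k(K) = -7/2 (k(K) = -1 + (-5/2 + 0/K) = -1 + (-5*½ + 0) = -1 + (-5/2 + 0) = -1 - 5/2 = -7/2)
a(A) = -7/A
(a(-13)*k(-3) + 85) + 377473 = (-7/(-13)*(-7/2) + 85) + 377473 = (-7*(-1/13)*(-7/2) + 85) + 377473 = ((7/13)*(-7/2) + 85) + 377473 = (-49/26 + 85) + 377473 = 2161/26 + 377473 = 9816459/26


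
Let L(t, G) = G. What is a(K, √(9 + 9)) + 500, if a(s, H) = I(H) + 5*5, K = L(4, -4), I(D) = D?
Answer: 525 + 3*√2 ≈ 529.24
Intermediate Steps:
K = -4
a(s, H) = 25 + H (a(s, H) = H + 5*5 = H + 25 = 25 + H)
a(K, √(9 + 9)) + 500 = (25 + √(9 + 9)) + 500 = (25 + √18) + 500 = (25 + 3*√2) + 500 = 525 + 3*√2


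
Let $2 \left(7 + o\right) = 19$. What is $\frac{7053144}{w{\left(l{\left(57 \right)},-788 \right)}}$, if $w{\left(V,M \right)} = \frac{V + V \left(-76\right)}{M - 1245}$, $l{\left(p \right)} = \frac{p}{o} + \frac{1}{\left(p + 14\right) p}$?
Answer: $\frac{2763338189064}{329545} \approx 8.3853 \cdot 10^{6}$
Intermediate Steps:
$o = \frac{5}{2}$ ($o = -7 + \frac{1}{2} \cdot 19 = -7 + \frac{19}{2} = \frac{5}{2} \approx 2.5$)
$l{\left(p \right)} = \frac{2 p}{5} + \frac{1}{p \left(14 + p\right)}$ ($l{\left(p \right)} = \frac{p}{\frac{5}{2}} + \frac{1}{\left(p + 14\right) p} = p \frac{2}{5} + \frac{1}{\left(14 + p\right) p} = \frac{2 p}{5} + \frac{1}{p \left(14 + p\right)}$)
$w{\left(V,M \right)} = - \frac{75 V}{-1245 + M}$ ($w{\left(V,M \right)} = \frac{V - 76 V}{-1245 + M} = \frac{\left(-75\right) V}{-1245 + M} = - \frac{75 V}{-1245 + M}$)
$\frac{7053144}{w{\left(l{\left(57 \right)},-788 \right)}} = \frac{7053144}{\left(-75\right) \frac{5 + 2 \cdot 57^{3} + 28 \cdot 57^{2}}{5 \cdot 57 \left(14 + 57\right)} \frac{1}{-1245 - 788}} = \frac{7053144}{\left(-75\right) \frac{1}{5} \cdot \frac{1}{57} \cdot \frac{1}{71} \left(5 + 2 \cdot 185193 + 28 \cdot 3249\right) \frac{1}{-2033}} = \frac{7053144}{\left(-75\right) \frac{1}{5} \cdot \frac{1}{57} \cdot \frac{1}{71} \left(5 + 370386 + 90972\right) \left(- \frac{1}{2033}\right)} = \frac{7053144}{\left(-75\right) \frac{1}{5} \cdot \frac{1}{57} \cdot \frac{1}{71} \cdot 461363 \left(- \frac{1}{2033}\right)} = \frac{7053144}{\left(-75\right) \frac{461363}{20235} \left(- \frac{1}{2033}\right)} = \frac{7053144}{\frac{2306815}{2742517}} = 7053144 \cdot \frac{2742517}{2306815} = \frac{2763338189064}{329545}$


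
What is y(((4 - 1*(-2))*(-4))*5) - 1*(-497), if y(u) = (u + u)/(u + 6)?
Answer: 9483/19 ≈ 499.11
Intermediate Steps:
y(u) = 2*u/(6 + u) (y(u) = (2*u)/(6 + u) = 2*u/(6 + u))
y(((4 - 1*(-2))*(-4))*5) - 1*(-497) = 2*(((4 - 1*(-2))*(-4))*5)/(6 + ((4 - 1*(-2))*(-4))*5) - 1*(-497) = 2*(((4 + 2)*(-4))*5)/(6 + ((4 + 2)*(-4))*5) + 497 = 2*((6*(-4))*5)/(6 + (6*(-4))*5) + 497 = 2*(-24*5)/(6 - 24*5) + 497 = 2*(-120)/(6 - 120) + 497 = 2*(-120)/(-114) + 497 = 2*(-120)*(-1/114) + 497 = 40/19 + 497 = 9483/19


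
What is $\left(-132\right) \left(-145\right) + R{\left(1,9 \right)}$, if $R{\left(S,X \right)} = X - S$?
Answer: $19148$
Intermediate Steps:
$\left(-132\right) \left(-145\right) + R{\left(1,9 \right)} = \left(-132\right) \left(-145\right) + \left(9 - 1\right) = 19140 + \left(9 - 1\right) = 19140 + 8 = 19148$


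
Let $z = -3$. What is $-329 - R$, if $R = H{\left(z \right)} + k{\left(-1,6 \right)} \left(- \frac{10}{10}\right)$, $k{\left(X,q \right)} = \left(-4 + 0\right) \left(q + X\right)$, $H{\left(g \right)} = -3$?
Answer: $-346$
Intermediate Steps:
$k{\left(X,q \right)} = - 4 X - 4 q$ ($k{\left(X,q \right)} = - 4 \left(X + q\right) = - 4 X - 4 q$)
$R = 17$ ($R = -3 + \left(\left(-4\right) \left(-1\right) - 24\right) \left(- \frac{10}{10}\right) = -3 + \left(4 - 24\right) \left(\left(-10\right) \frac{1}{10}\right) = -3 - -20 = -3 + 20 = 17$)
$-329 - R = -329 - 17 = -346$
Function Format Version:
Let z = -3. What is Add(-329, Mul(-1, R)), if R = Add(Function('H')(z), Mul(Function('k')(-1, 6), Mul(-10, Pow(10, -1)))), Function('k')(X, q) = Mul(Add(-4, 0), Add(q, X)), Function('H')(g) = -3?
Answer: -346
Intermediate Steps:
Function('k')(X, q) = Add(Mul(-4, X), Mul(-4, q)) (Function('k')(X, q) = Mul(-4, Add(X, q)) = Add(Mul(-4, X), Mul(-4, q)))
R = 17 (R = Add(-3, Mul(Add(Mul(-4, -1), Mul(-4, 6)), Mul(-10, Pow(10, -1)))) = Add(-3, Mul(Add(4, -24), Mul(-10, Rational(1, 10)))) = Add(-3, Mul(-20, -1)) = Add(-3, 20) = 17)
Add(-329, Mul(-1, R)) = Add(-329, Mul(-1, 17)) = Add(-329, -17) = -346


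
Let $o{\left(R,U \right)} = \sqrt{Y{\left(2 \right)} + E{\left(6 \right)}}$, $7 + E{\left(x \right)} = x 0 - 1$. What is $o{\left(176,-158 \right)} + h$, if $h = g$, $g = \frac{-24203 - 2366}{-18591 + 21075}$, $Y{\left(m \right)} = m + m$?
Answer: $- \frac{26569}{2484} + 2 i \approx -10.696 + 2.0 i$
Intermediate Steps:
$E{\left(x \right)} = -8$ ($E{\left(x \right)} = -7 + \left(x 0 - 1\right) = -7 + \left(0 - 1\right) = -7 - 1 = -8$)
$Y{\left(m \right)} = 2 m$
$g = - \frac{26569}{2484} \approx -10.696$
$o{\left(R,U \right)} = 2 i$ ($o{\left(R,U \right)} = \sqrt{2 \cdot 2 - 8} = \sqrt{4 - 8} = \sqrt{-4} = 2 i$)
$h = - \frac{26569}{2484} \approx -10.696$
$o{\left(176,-158 \right)} + h = 2 i - \frac{26569}{2484} = - \frac{26569}{2484} + 2 i$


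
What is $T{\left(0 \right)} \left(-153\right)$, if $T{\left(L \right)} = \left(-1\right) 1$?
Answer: $153$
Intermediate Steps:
$T{\left(L \right)} = -1$
$T{\left(0 \right)} \left(-153\right) = \left(-1\right) \left(-153\right) = 153$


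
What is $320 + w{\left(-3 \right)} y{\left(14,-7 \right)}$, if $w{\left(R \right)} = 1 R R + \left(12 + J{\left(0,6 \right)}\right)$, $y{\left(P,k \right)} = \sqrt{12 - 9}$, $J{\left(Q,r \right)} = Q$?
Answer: $320 + 21 \sqrt{3} \approx 356.37$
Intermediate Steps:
$y{\left(P,k \right)} = \sqrt{3}$
$w{\left(R \right)} = 12 + R^{2}$ ($w{\left(R \right)} = 1 R R + \left(12 + 0\right) = R R + 12 = R^{2} + 12 = 12 + R^{2}$)
$320 + w{\left(-3 \right)} y{\left(14,-7 \right)} = 320 + \left(12 + \left(-3\right)^{2}\right) \sqrt{3} = 320 + \left(12 + 9\right) \sqrt{3} = 320 + 21 \sqrt{3}$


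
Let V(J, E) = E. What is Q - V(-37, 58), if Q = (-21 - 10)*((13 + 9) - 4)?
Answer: -616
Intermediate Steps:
Q = -558 (Q = -31*(22 - 4) = -31*18 = -558)
Q - V(-37, 58) = -558 - 1*58 = -558 - 58 = -616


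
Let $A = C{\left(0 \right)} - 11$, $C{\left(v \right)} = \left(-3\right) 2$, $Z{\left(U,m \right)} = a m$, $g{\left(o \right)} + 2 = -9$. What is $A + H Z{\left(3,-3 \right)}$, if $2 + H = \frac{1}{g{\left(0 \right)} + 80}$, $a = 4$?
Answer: $\frac{157}{23} \approx 6.8261$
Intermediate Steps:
$g{\left(o \right)} = -11$ ($g{\left(o \right)} = -2 - 9 = -11$)
$Z{\left(U,m \right)} = 4 m$
$H = - \frac{137}{69}$ ($H = -2 + \frac{1}{-11 + 80} = -2 + \frac{1}{69} = - \frac{137}{69} \approx -1.9855$)
$C{\left(v \right)} = -6$
$A = -17$ ($A = -6 - 11 = -17$)
$A + H Z{\left(3,-3 \right)} = -17 - \frac{137 \cdot 4 \left(-3\right)}{69} = -17 - - \frac{548}{23} = -17 + \frac{548}{23} = \frac{157}{23}$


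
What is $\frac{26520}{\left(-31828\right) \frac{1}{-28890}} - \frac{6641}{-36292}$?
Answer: $\frac{6951447926837}{288775444} \approx 24072.0$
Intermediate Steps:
$\frac{26520}{\left(-31828\right) \frac{1}{-28890}} - \frac{6641}{-36292} = \frac{26520}{\left(-31828\right) \left(- \frac{1}{28890}\right)} - - \frac{6641}{36292} = \frac{26520}{\frac{15914}{14445}} + \frac{6641}{36292} = 26520 \cdot \frac{14445}{15914} + \frac{6641}{36292} = \frac{191540700}{7957} + \frac{6641}{36292} = \frac{6951447926837}{288775444}$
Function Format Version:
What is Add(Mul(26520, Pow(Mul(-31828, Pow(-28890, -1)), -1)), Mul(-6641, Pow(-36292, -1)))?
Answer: Rational(6951447926837, 288775444) ≈ 24072.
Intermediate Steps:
Add(Mul(26520, Pow(Mul(-31828, Pow(-28890, -1)), -1)), Mul(-6641, Pow(-36292, -1))) = Add(Mul(26520, Pow(Mul(-31828, Rational(-1, 28890)), -1)), Mul(-6641, Rational(-1, 36292))) = Add(Mul(26520, Pow(Rational(15914, 14445), -1)), Rational(6641, 36292)) = Add(Mul(26520, Rational(14445, 15914)), Rational(6641, 36292)) = Add(Rational(191540700, 7957), Rational(6641, 36292)) = Rational(6951447926837, 288775444)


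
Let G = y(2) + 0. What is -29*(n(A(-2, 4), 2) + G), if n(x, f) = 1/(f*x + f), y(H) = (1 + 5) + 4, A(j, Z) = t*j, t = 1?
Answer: -551/2 ≈ -275.50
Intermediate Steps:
A(j, Z) = j (A(j, Z) = 1*j = j)
y(H) = 10 (y(H) = 6 + 4 = 10)
G = 10 (G = 10 + 0 = 10)
n(x, f) = 1/(f + f*x)
-29*(n(A(-2, 4), 2) + G) = -29*(1/(2*(1 - 2)) + 10) = -29*((½)/(-1) + 10) = -29*((½)*(-1) + 10) = -29*(-½ + 10) = -29*19/2 = -551/2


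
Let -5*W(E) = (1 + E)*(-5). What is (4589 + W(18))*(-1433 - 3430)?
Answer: -22408704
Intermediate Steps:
W(E) = 1 + E (W(E) = -(1 + E)*(-5)/5 = -(-5 - 5*E)/5 = 1 + E)
(4589 + W(18))*(-1433 - 3430) = (4589 + (1 + 18))*(-1433 - 3430) = (4589 + 19)*(-4863) = 4608*(-4863) = -22408704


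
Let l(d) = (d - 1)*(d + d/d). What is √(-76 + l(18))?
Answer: √247 ≈ 15.716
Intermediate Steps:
l(d) = (1 + d)*(-1 + d) (l(d) = (-1 + d)*(d + 1) = (-1 + d)*(1 + d) = (1 + d)*(-1 + d))
√(-76 + l(18)) = √(-76 + (-1 + 18²)) = √(-76 + (-1 + 324)) = √(-76 + 323) = √247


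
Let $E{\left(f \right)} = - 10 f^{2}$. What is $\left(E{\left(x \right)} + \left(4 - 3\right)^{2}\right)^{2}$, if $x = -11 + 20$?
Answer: $654481$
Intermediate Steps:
$x = 9$
$\left(E{\left(x \right)} + \left(4 - 3\right)^{2}\right)^{2} = \left(- 10 \cdot 9^{2} + \left(4 - 3\right)^{2}\right)^{2} = \left(\left(-10\right) 81 + 1^{2}\right)^{2} = \left(-810 + 1\right)^{2} = \left(-809\right)^{2} = 654481$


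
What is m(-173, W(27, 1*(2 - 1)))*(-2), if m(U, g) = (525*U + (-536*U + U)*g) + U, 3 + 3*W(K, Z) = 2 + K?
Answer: -4266872/3 ≈ -1.4223e+6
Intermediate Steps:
W(K, Z) = -⅓ + K/3 (W(K, Z) = -1 + (2 + K)/3 = -1 + (⅔ + K/3) = -⅓ + K/3)
m(U, g) = 526*U - 535*U*g (m(U, g) = (525*U + (-535*U)*g) + U = (525*U - 535*U*g) + U = 526*U - 535*U*g)
m(-173, W(27, 1*(2 - 1)))*(-2) = -173*(526 - 535*(-⅓ + (⅓)*27))*(-2) = -173*(526 - 535*(-⅓ + 9))*(-2) = -173*(526 - 535*26/3)*(-2) = -173*(526 - 13910/3)*(-2) = -173*(-12332/3)*(-2) = (2133436/3)*(-2) = -4266872/3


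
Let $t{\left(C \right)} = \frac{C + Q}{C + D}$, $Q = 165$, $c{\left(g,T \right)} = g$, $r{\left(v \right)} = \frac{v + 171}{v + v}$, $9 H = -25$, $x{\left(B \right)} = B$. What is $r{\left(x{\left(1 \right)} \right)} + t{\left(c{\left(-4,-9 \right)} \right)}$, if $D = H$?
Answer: $\frac{3797}{61} \approx 62.246$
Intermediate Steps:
$H = - \frac{25}{9}$ ($H = \frac{1}{9} \left(-25\right) = - \frac{25}{9} \approx -2.7778$)
$r{\left(v \right)} = \frac{171 + v}{2 v}$
$D = - \frac{25}{9} \approx -2.7778$
$t{\left(C \right)} = \frac{165 + C}{- \frac{25}{9} + C}$ ($t{\left(C \right)} = \frac{C + 165}{C - \frac{25}{9}} = \frac{165 + C}{- \frac{25}{9} + C}$)
$r{\left(x{\left(1 \right)} \right)} + t{\left(c{\left(-4,-9 \right)} \right)} = \frac{171 + 1}{2 \cdot 1} + \frac{9 \left(165 - 4\right)}{-25 + 9 \left(-4\right)} = \frac{1}{2} \cdot 1 \cdot 172 + 9 \frac{1}{-25 - 36} \cdot 161 = 86 + 9 \frac{1}{-61} \cdot 161 = 86 + 9 \left(- \frac{1}{61}\right) 161 = 86 - \frac{1449}{61} = \frac{3797}{61}$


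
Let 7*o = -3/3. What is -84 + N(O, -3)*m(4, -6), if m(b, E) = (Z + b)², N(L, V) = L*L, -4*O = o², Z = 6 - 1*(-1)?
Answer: -3226823/38416 ≈ -83.997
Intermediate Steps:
Z = 7 (Z = 6 + 1 = 7)
o = -⅐ (o = (-3/3)/7 = (-3*⅓)/7 = (⅐)*(-1) = -⅐ ≈ -0.14286)
O = -1/196 (O = -(-⅐)²/4 = -¼*1/49 = -1/196 ≈ -0.0051020)
N(L, V) = L²
m(b, E) = (7 + b)²
-84 + N(O, -3)*m(4, -6) = -84 + (-1/196)²*(7 + 4)² = -84 + (1/38416)*11² = -84 + (1/38416)*121 = -84 + 121/38416 = -3226823/38416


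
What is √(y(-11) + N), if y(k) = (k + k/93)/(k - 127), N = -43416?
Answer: I*√198641767915/2139 ≈ 208.36*I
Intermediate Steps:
y(k) = 94*k/(93*(-127 + k)) (y(k) = (k + k*(1/93))/(-127 + k) = (k + k/93)/(-127 + k) = (94*k/93)/(-127 + k) = 94*k/(93*(-127 + k)))
√(y(-11) + N) = √((94/93)*(-11)/(-127 - 11) - 43416) = √((94/93)*(-11)/(-138) - 43416) = √((94/93)*(-11)*(-1/138) - 43416) = √(517/6417 - 43416) = √(-278599955/6417) = I*√198641767915/2139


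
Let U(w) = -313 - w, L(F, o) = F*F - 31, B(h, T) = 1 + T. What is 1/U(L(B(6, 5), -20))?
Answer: -1/318 ≈ -0.0031447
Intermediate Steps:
L(F, o) = -31 + F² (L(F, o) = F² - 31 = -31 + F²)
1/U(L(B(6, 5), -20)) = 1/(-313 - (-31 + (1 + 5)²)) = 1/(-313 - (-31 + 6²)) = 1/(-313 - (-31 + 36)) = 1/(-313 - 1*5) = 1/(-313 - 5) = 1/(-318) = -1/318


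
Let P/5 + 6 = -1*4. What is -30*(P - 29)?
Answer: 2370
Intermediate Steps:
P = -50 (P = -30 + 5*(-1*4) = -30 + 5*(-4) = -30 - 20 = -50)
-30*(P - 29) = -30*(-50 - 29) = -30*(-79) = 2370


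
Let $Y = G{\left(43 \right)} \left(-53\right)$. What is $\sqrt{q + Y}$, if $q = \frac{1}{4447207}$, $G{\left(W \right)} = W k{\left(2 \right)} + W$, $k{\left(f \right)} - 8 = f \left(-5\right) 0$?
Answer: $\frac{2 i \sqrt{101414845303516658}}{4447207} \approx 143.22 i$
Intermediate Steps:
$k{\left(f \right)} = 8$ ($k{\left(f \right)} = 8 + f \left(-5\right) 0 = 8 + - 5 f 0 = 8 + 0 = 8$)
$G{\left(W \right)} = 9 W$ ($G{\left(W \right)} = W 8 + W = 8 W + W = 9 W$)
$q = \frac{1}{4447207} \approx 2.2486 \cdot 10^{-7}$
$Y = -20511$ ($Y = 9 \cdot 43 \left(-53\right) = 387 \left(-53\right) = -20511$)
$\sqrt{q + Y} = \sqrt{\frac{1}{4447207} - 20511} = \sqrt{- \frac{91216662776}{4447207}} = \frac{2 i \sqrt{101414845303516658}}{4447207}$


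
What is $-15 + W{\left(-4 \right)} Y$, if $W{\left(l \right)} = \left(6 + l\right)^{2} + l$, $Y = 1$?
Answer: $-15$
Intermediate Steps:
$W{\left(l \right)} = l + \left(6 + l\right)^{2}$
$-15 + W{\left(-4 \right)} Y = -15 + \left(-4 + \left(6 - 4\right)^{2}\right) 1 = -15 + \left(-4 + 2^{2}\right) 1 = -15 + \left(-4 + 4\right) 1 = -15 + 0 \cdot 1 = -15 + 0 = -15$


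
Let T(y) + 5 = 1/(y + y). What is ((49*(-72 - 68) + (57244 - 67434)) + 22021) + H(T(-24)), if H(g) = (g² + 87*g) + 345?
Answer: 11299729/2304 ≈ 4904.4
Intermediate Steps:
T(y) = -5 + 1/(2*y) (T(y) = -5 + 1/(y + y) = -5 + 1/(2*y))
H(g) = 345 + g² + 87*g
((49*(-72 - 68) + (57244 - 67434)) + 22021) + H(T(-24)) = ((49*(-72 - 68) + (57244 - 67434)) + 22021) + (345 + (-5 + (½)/(-24))² + 87*(-5 + (½)/(-24))) = ((49*(-140) - 10190) + 22021) + (345 + (-5 + (½)*(-1/24))² + 87*(-5 + (½)*(-1/24))) = ((-6860 - 10190) + 22021) + (345 + (-5 - 1/48)² + 87*(-5 - 1/48)) = (-17050 + 22021) + (345 + (-241/48)² + 87*(-241/48)) = 4971 + (345 + 58081/2304 - 6989/16) = 4971 - 153455/2304 = 11299729/2304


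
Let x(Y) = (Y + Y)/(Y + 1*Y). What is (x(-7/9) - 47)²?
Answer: 2116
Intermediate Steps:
x(Y) = 1 (x(Y) = (2*Y)/(Y + Y) = (2*Y)/((2*Y)) = (2*Y)*(1/(2*Y)) = 1)
(x(-7/9) - 47)² = (1 - 47)² = (-46)² = 2116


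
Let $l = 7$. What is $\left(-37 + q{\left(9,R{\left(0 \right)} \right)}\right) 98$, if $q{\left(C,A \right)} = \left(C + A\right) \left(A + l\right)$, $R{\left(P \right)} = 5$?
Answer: $12838$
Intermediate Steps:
$q{\left(C,A \right)} = \left(7 + A\right) \left(A + C\right)$ ($q{\left(C,A \right)} = \left(C + A\right) \left(A + 7\right) = \left(A + C\right) \left(7 + A\right) = \left(7 + A\right) \left(A + C\right)$)
$\left(-37 + q{\left(9,R{\left(0 \right)} \right)}\right) 98 = \left(-37 + \left(5^{2} + 7 \cdot 5 + 7 \cdot 9 + 5 \cdot 9\right)\right) 98 = \left(-37 + \left(25 + 35 + 63 + 45\right)\right) 98 = \left(-37 + 168\right) 98 = 131 \cdot 98 = 12838$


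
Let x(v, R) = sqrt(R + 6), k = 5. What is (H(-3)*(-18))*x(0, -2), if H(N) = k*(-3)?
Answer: 540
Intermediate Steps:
x(v, R) = sqrt(6 + R)
H(N) = -15 (H(N) = 5*(-3) = -15)
(H(-3)*(-18))*x(0, -2) = (-15*(-18))*sqrt(6 - 2) = 270*sqrt(4) = 270*2 = 540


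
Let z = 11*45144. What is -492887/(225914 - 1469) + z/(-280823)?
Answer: -249869801881/63029318235 ≈ -3.9643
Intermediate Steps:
z = 496584
-492887/(225914 - 1469) + z/(-280823) = -492887/(225914 - 1469) + 496584/(-280823) = -492887/224445 + 496584*(-1/280823) = -492887*1/224445 - 496584/280823 = -492887/224445 - 496584/280823 = -249869801881/63029318235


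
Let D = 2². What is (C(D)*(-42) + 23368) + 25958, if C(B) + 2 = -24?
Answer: 50418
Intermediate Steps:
D = 4
C(B) = -26 (C(B) = -2 - 24 = -26)
(C(D)*(-42) + 23368) + 25958 = (-26*(-42) + 23368) + 25958 = (1092 + 23368) + 25958 = 24460 + 25958 = 50418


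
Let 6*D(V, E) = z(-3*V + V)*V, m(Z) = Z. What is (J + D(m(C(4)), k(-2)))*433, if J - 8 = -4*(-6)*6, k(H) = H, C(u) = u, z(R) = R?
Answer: 190520/3 ≈ 63507.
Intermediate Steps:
J = 152 (J = 8 - 4*(-6)*6 = 8 + 24*6 = 8 + 144 = 152)
D(V, E) = -V**2/3 (D(V, E) = ((-3*V + V)*V)/6 = ((-2*V)*V)/6 = (-2*V**2)/6 = -V**2/3)
(J + D(m(C(4)), k(-2)))*433 = (152 - 1/3*4**2)*433 = (152 - 1/3*16)*433 = (152 - 16/3)*433 = (440/3)*433 = 190520/3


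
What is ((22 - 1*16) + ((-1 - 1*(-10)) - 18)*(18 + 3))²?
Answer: 33489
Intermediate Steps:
((22 - 1*16) + ((-1 - 1*(-10)) - 18)*(18 + 3))² = ((22 - 16) + ((-1 + 10) - 18)*21)² = (6 + (9 - 18)*21)² = (6 - 9*21)² = (6 - 189)² = (-183)² = 33489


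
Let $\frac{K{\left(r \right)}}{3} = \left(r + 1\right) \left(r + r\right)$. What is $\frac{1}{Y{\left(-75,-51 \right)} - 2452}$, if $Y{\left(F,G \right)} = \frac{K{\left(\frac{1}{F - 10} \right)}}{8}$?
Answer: $- \frac{7225}{17715763} \approx -0.00040783$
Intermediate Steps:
$K{\left(r \right)} = 6 r \left(1 + r\right)$ ($K{\left(r \right)} = 3 \left(r + 1\right) \left(r + r\right) = 3 \left(1 + r\right) 2 r = 3 \cdot 2 r \left(1 + r\right) = 6 r \left(1 + r\right)$)
$Y{\left(F,G \right)} = \frac{3 \left(1 + \frac{1}{-10 + F}\right)}{4 \left(-10 + F\right)}$ ($Y{\left(F,G \right)} = \frac{6 \frac{1}{F - 10} \left(1 + \frac{1}{F - 10}\right)}{8} = \frac{6 \left(1 + \frac{1}{-10 + F}\right)}{-10 + F} \frac{1}{8} = \frac{3 \left(1 + \frac{1}{-10 + F}\right)}{4 \left(-10 + F\right)}$)
$\frac{1}{Y{\left(-75,-51 \right)} - 2452} = \frac{1}{\frac{3 \left(-9 - 75\right)}{4 \left(-10 - 75\right)^{2}} - 2452} = \frac{1}{\frac{3}{4} \cdot \frac{1}{7225} \left(-84\right) - 2452} = \frac{1}{- \frac{63}{7225} - 2452} = \frac{1}{- \frac{17715763}{7225}} = - \frac{7225}{17715763}$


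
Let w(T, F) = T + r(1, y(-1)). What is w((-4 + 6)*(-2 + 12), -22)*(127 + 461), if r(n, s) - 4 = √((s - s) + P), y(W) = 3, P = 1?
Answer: 14700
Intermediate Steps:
r(n, s) = 5 (r(n, s) = 4 + √((s - s) + 1) = 4 + √(0 + 1) = 4 + √1 = 4 + 1 = 5)
w(T, F) = 5 + T (w(T, F) = T + 5 = 5 + T)
w((-4 + 6)*(-2 + 12), -22)*(127 + 461) = (5 + (-4 + 6)*(-2 + 12))*(127 + 461) = (5 + 2*10)*588 = (5 + 20)*588 = 25*588 = 14700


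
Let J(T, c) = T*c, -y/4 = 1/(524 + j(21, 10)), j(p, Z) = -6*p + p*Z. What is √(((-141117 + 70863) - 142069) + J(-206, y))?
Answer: I*√306592455/38 ≈ 460.78*I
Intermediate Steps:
j(p, Z) = -6*p + Z*p
y = -1/152 (y = -4/(524 + 21*(-6 + 10)) = -4/(524 + 21*4) = -4/(524 + 84) = -4/608 = -4*1/608 = -1/152 ≈ -0.0065789)
√(((-141117 + 70863) - 142069) + J(-206, y)) = √(((-141117 + 70863) - 142069) - 206*(-1/152)) = √((-70254 - 142069) + 103/76) = √(-212323 + 103/76) = √(-16136445/76) = I*√306592455/38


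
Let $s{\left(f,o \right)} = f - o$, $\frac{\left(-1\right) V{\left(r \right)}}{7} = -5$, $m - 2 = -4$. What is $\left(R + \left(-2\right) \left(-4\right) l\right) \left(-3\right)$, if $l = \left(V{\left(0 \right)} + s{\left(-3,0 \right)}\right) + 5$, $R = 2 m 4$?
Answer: $-840$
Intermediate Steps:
$m = -2$ ($m = 2 - 4 = -2$)
$V{\left(r \right)} = 35$ ($V{\left(r \right)} = \left(-7\right) \left(-5\right) = 35$)
$R = -16$ ($R = 2 \left(-2\right) 4 = \left(-4\right) 4 = -16$)
$l = 37$ ($l = \left(35 - 3\right) + 5 = 32 + 5 = 37$)
$\left(R + \left(-2\right) \left(-4\right) l\right) \left(-3\right) = \left(-16 + \left(-2\right) \left(-4\right) 37\right) \left(-3\right) = \left(-16 + 8 \cdot 37\right) \left(-3\right) = \left(-16 + 296\right) \left(-3\right) = 280 \left(-3\right) = -840$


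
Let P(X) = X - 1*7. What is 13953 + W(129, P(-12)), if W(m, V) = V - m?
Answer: 13805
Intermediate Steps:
P(X) = -7 + X (P(X) = X - 7 = -7 + X)
13953 + W(129, P(-12)) = 13953 + ((-7 - 12) - 1*129) = 13953 + (-19 - 129) = 13953 - 148 = 13805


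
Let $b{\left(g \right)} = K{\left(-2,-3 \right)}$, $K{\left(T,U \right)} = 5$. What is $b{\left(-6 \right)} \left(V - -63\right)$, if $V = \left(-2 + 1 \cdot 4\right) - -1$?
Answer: $330$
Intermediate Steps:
$b{\left(g \right)} = 5$
$V = 3$ ($V = \left(-2 + 4\right) + 1 = 2 + 1 = 3$)
$b{\left(-6 \right)} \left(V - -63\right) = 5 \left(3 - -63\right) = 5 \left(3 + \left(-3 + 66\right)\right) = 5 \left(3 + 63\right) = 5 \cdot 66 = 330$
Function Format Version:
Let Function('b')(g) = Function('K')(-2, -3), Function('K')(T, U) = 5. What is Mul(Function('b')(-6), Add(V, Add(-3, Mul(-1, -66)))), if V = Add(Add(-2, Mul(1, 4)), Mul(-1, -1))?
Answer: 330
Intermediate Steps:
Function('b')(g) = 5
V = 3 (V = Add(Add(-2, 4), 1) = Add(2, 1) = 3)
Mul(Function('b')(-6), Add(V, Add(-3, Mul(-1, -66)))) = Mul(5, Add(3, Add(-3, Mul(-1, -66)))) = Mul(5, Add(3, Add(-3, 66))) = Mul(5, Add(3, 63)) = Mul(5, 66) = 330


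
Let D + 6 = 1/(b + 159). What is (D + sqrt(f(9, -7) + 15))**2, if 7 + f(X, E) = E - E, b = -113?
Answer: 92553/2116 - 550*sqrt(2)/23 ≈ 9.9214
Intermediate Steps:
f(X, E) = -7 (f(X, E) = -7 + (E - E) = -7 + 0 = -7)
D = -275/46 (D = -6 + 1/(-113 + 159) = -6 + 1/46 = -275/46 ≈ -5.9783)
(D + sqrt(f(9, -7) + 15))**2 = (-275/46 + sqrt(-7 + 15))**2 = (-275/46 + sqrt(8))**2 = (-275/46 + 2*sqrt(2))**2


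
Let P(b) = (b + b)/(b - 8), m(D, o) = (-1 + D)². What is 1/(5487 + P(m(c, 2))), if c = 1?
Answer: 1/5487 ≈ 0.00018225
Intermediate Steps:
P(b) = 2*b/(-8 + b) (P(b) = (2*b)/(-8 + b) = 2*b/(-8 + b))
1/(5487 + P(m(c, 2))) = 1/(5487 + 2*(-1 + 1)²/(-8 + (-1 + 1)²)) = 1/(5487 + 2*0²/(-8 + 0²)) = 1/(5487 + 2*0/(-8 + 0)) = 1/(5487 + 2*0/(-8)) = 1/(5487 + 2*0*(-⅛)) = 1/(5487 + 0) = 1/5487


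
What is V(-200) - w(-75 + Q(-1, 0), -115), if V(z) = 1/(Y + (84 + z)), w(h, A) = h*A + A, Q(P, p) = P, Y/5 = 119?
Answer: -4131374/479 ≈ -8625.0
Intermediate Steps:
Y = 595 (Y = 5*119 = 595)
w(h, A) = A + A*h (w(h, A) = A*h + A = A + A*h)
V(z) = 1/(679 + z) (V(z) = 1/(595 + (84 + z)) = 1/(679 + z))
V(-200) - w(-75 + Q(-1, 0), -115) = 1/(679 - 200) - (-115)*(1 + (-75 - 1)) = 1/479 - (-115)*(1 - 76) = 1/479 - (-115)*(-75) = 1/479 - 1*8625 = 1/479 - 8625 = -4131374/479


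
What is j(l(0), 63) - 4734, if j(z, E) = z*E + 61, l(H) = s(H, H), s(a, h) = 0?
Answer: -4673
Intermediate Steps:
l(H) = 0
j(z, E) = 61 + E*z (j(z, E) = E*z + 61 = 61 + E*z)
j(l(0), 63) - 4734 = (61 + 63*0) - 4734 = (61 + 0) - 4734 = 61 - 4734 = -4673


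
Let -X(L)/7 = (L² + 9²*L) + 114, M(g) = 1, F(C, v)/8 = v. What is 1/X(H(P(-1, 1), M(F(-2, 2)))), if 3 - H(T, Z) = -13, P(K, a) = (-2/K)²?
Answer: -1/11662 ≈ -8.5749e-5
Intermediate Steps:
F(C, v) = 8*v
P(K, a) = 4/K²
H(T, Z) = 16 (H(T, Z) = 3 - 1*(-13) = 3 + 13 = 16)
X(L) = -798 - 567*L - 7*L² (X(L) = -7*((L² + 9²*L) + 114) = -7*((L² + 81*L) + 114) = -7*(114 + L² + 81*L) = -798 - 567*L - 7*L²)
1/X(H(P(-1, 1), M(F(-2, 2)))) = 1/(-798 - 567*16 - 7*16²) = 1/(-798 - 9072 - 7*256) = 1/(-798 - 9072 - 1792) = 1/(-11662) = -1/11662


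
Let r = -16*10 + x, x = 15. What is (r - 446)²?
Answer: 349281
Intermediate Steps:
r = -145 (r = -16*10 + 15 = -160 + 15 = -145)
(r - 446)² = (-145 - 446)² = (-591)² = 349281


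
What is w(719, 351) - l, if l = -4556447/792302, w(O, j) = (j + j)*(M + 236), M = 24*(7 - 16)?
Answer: 1589782361/113186 ≈ 14046.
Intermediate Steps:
M = -216 (M = 24*(-9) = -216)
w(O, j) = 40*j (w(O, j) = (j + j)*(-216 + 236) = (2*j)*20 = 40*j)
l = -650921/113186 (l = -4556447*1/792302 = -650921/113186 ≈ -5.7509)
w(719, 351) - l = 40*351 - 1*(-650921/113186) = 14040 + 650921/113186 = 1589782361/113186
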